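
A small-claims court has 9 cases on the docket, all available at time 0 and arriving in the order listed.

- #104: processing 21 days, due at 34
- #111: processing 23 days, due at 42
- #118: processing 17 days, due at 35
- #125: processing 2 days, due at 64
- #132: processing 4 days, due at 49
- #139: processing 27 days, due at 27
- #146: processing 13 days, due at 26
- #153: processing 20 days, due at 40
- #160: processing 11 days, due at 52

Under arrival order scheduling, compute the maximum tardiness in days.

87

FIFO (arrival order): #104 #111 #118 #125 #132 #139 #146 #153 #160.
#104: 0→21, due 34, tardiness 0
#111: 21→44, due 42, tardiness 2
#118: 44→61, due 35, tardiness 26
#125: 61→63, due 64, tardiness 0
#132: 63→67, due 49, tardiness 18
#139: 67→94, due 27, tardiness 67
#146: 94→107, due 26, tardiness 81
#153: 107→127, due 40, tardiness 87
#160: 127→138, due 52, tardiness 86
Maximum = 87.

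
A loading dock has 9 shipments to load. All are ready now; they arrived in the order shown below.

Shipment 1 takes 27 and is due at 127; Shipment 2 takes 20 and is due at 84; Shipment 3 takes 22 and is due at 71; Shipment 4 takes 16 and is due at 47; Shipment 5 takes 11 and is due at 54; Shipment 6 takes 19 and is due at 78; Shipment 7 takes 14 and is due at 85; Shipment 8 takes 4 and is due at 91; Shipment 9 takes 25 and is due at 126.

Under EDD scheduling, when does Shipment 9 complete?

131

EDD (increasing due date): Shipment 4 Shipment 5 Shipment 3 Shipment 6 Shipment 2 Shipment 7 Shipment 8 Shipment 9 Shipment 1.
Shipment 4: 0→16
Shipment 5: 16→27
Shipment 3: 27→49
Shipment 6: 49→68
Shipment 2: 68→88
Shipment 7: 88→102
Shipment 8: 102→106
Shipment 9: 106→131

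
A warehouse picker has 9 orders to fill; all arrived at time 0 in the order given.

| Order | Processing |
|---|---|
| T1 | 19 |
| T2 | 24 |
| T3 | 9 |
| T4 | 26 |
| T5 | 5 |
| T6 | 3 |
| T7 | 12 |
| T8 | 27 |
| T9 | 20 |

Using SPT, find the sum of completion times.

528

SPT (increasing processing time): T6 T5 T3 T7 T1 T9 T2 T4 T8.
T6: 0→3
T5: 3→8
T3: 8→17
T7: 17→29
T1: 29→48
T9: 48→68
T2: 68→92
T4: 92→118
T8: 118→145
Sum = 3+8+17+29+48+68+92+118+145 = 528.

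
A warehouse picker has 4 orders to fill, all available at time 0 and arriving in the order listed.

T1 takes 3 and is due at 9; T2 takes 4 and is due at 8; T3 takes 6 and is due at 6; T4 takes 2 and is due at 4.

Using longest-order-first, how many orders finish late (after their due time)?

3

LPT (decreasing processing time): T3 T2 T1 T4.
T3: 0→6, due 6, tardiness 0
T2: 6→10, due 8, tardiness 2
T1: 10→13, due 9, tardiness 4
T4: 13→15, due 4, tardiness 11
Late orders: 3.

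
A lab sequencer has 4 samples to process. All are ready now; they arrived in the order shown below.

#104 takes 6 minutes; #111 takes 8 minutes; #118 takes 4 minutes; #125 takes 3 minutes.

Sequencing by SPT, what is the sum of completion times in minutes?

SPT (increasing processing time): #125 #118 #104 #111.
#125: 0→3
#118: 3→7
#104: 7→13
#111: 13→21
Sum = 3+7+13+21 = 44.

44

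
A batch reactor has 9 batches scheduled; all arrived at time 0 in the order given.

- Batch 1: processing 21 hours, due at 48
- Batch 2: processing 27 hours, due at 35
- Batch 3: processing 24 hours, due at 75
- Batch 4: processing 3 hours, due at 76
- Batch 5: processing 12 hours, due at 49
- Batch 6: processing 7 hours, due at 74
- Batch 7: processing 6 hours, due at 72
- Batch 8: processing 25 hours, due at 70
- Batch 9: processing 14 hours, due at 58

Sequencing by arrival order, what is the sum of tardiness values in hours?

FIFO (arrival order): Batch 1 Batch 2 Batch 3 Batch 4 Batch 5 Batch 6 Batch 7 Batch 8 Batch 9.
Batch 1: 0→21, due 48, tardiness 0
Batch 2: 21→48, due 35, tardiness 13
Batch 3: 48→72, due 75, tardiness 0
Batch 4: 72→75, due 76, tardiness 0
Batch 5: 75→87, due 49, tardiness 38
Batch 6: 87→94, due 74, tardiness 20
Batch 7: 94→100, due 72, tardiness 28
Batch 8: 100→125, due 70, tardiness 55
Batch 9: 125→139, due 58, tardiness 81
Sum = 0+13+0+0+38+20+28+55+81 = 235.

235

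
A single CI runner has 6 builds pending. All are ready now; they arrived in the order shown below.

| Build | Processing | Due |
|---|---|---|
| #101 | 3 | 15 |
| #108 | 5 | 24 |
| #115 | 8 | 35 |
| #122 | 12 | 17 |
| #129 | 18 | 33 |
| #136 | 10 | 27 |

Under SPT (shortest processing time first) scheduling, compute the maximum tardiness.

SPT (increasing processing time): #101 #108 #115 #136 #122 #129.
#101: 0→3, due 15, tardiness 0
#108: 3→8, due 24, tardiness 0
#115: 8→16, due 35, tardiness 0
#136: 16→26, due 27, tardiness 0
#122: 26→38, due 17, tardiness 21
#129: 38→56, due 33, tardiness 23
Maximum = 23.

23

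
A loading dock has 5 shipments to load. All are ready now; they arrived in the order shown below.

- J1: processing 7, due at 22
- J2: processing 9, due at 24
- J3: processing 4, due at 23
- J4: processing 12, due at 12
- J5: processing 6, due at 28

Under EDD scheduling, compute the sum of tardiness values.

18

EDD (increasing due date): J4 J1 J3 J2 J5.
J4: 0→12, due 12, tardiness 0
J1: 12→19, due 22, tardiness 0
J3: 19→23, due 23, tardiness 0
J2: 23→32, due 24, tardiness 8
J5: 32→38, due 28, tardiness 10
Sum = 0+0+0+8+10 = 18.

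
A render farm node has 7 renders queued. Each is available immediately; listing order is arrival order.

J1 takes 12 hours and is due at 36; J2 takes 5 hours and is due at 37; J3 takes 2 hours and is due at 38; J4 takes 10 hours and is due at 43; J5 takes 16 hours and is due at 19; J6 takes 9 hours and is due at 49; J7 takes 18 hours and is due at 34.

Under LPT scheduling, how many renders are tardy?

LPT (decreasing processing time): J7 J5 J1 J4 J6 J2 J3.
J7: 0→18, due 34, tardiness 0
J5: 18→34, due 19, tardiness 15
J1: 34→46, due 36, tardiness 10
J4: 46→56, due 43, tardiness 13
J6: 56→65, due 49, tardiness 16
J2: 65→70, due 37, tardiness 33
J3: 70→72, due 38, tardiness 34
Late renders: 6.

6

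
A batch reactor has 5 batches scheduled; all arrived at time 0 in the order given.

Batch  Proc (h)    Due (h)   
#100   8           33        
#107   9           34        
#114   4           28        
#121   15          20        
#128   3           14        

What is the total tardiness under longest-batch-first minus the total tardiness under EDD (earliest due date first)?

LPT (decreasing processing time): #121 #107 #100 #114 #128.
#121: 0→15, due 20, tardiness 0
#107: 15→24, due 34, tardiness 0
#100: 24→32, due 33, tardiness 0
#114: 32→36, due 28, tardiness 8
#128: 36→39, due 14, tardiness 25
Sum = 0+0+0+8+25 = 33.
EDD (increasing due date): #128 #121 #114 #100 #107.
#128: 0→3, due 14, tardiness 0
#121: 3→18, due 20, tardiness 0
#114: 18→22, due 28, tardiness 0
#100: 22→30, due 33, tardiness 0
#107: 30→39, due 34, tardiness 5
Sum = 0+0+0+0+5 = 5.
Difference = 33 − 5 = 28.

28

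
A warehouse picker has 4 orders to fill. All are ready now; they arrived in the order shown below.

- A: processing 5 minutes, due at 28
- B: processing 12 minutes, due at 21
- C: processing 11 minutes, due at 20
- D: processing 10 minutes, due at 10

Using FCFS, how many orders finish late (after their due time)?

FIFO (arrival order): A B C D.
A: 0→5, due 28, tardiness 0
B: 5→17, due 21, tardiness 0
C: 17→28, due 20, tardiness 8
D: 28→38, due 10, tardiness 28
Late orders: 2.

2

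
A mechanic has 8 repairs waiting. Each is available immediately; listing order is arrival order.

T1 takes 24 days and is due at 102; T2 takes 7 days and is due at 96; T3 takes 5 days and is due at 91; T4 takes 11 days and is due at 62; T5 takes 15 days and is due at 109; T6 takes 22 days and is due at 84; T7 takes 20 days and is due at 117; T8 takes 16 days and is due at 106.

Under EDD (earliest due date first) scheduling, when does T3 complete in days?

38

EDD (increasing due date): T4 T6 T3 T2 T1 T8 T5 T7.
T4: 0→11
T6: 11→33
T3: 33→38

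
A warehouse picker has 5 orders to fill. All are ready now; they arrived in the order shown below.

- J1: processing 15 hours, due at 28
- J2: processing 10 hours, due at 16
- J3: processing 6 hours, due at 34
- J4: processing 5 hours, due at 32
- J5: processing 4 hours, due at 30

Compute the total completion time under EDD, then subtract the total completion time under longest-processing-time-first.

EDD (increasing due date): J2 J1 J5 J4 J3.
J2: 0→10
J1: 10→25
J5: 25→29
J4: 29→34
J3: 34→40
Sum = 10+25+29+34+40 = 138.
LPT (decreasing processing time): J1 J2 J3 J4 J5.
J1: 0→15
J2: 15→25
J3: 25→31
J4: 31→36
J5: 36→40
Sum = 15+25+31+36+40 = 147.
Difference = 138 − 147 = -9.

-9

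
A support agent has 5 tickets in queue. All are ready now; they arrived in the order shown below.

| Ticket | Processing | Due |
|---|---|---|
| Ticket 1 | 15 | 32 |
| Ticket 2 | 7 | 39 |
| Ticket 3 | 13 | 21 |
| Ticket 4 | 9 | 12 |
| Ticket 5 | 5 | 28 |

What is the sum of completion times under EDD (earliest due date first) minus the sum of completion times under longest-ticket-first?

EDD (increasing due date): Ticket 4 Ticket 3 Ticket 5 Ticket 1 Ticket 2.
Ticket 4: 0→9
Ticket 3: 9→22
Ticket 5: 22→27
Ticket 1: 27→42
Ticket 2: 42→49
Sum = 9+22+27+42+49 = 149.
LPT (decreasing processing time): Ticket 1 Ticket 3 Ticket 4 Ticket 2 Ticket 5.
Ticket 1: 0→15
Ticket 3: 15→28
Ticket 4: 28→37
Ticket 2: 37→44
Ticket 5: 44→49
Sum = 15+28+37+44+49 = 173.
Difference = 149 − 173 = -24.

-24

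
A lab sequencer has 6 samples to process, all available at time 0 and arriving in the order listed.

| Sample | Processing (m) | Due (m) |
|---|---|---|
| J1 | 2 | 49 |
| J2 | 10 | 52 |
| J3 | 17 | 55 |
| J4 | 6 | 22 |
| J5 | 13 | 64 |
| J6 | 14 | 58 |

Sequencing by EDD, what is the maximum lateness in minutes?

-2

EDD (increasing due date): J4 J1 J2 J3 J6 J5.
J4: 0→6, due 22, lateness -16
J1: 6→8, due 49, lateness -41
J2: 8→18, due 52, lateness -34
J3: 18→35, due 55, lateness -20
J6: 35→49, due 58, lateness -9
J5: 49→62, due 64, lateness -2
Maximum = -2.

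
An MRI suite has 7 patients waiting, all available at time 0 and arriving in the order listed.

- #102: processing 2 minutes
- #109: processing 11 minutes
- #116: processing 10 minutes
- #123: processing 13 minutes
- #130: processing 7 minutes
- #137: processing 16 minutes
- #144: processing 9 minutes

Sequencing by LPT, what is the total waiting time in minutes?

LPT (decreasing processing time): #137 #123 #109 #116 #144 #130 #102.
#137: waits 0, runs 0→16
#123: waits 16, runs 16→29
#109: waits 29, runs 29→40
#116: waits 40, runs 40→50
#144: waits 50, runs 50→59
#130: waits 59, runs 59→66
#102: waits 66, runs 66→68
Sum = 0+16+29+40+50+59+66 = 260.

260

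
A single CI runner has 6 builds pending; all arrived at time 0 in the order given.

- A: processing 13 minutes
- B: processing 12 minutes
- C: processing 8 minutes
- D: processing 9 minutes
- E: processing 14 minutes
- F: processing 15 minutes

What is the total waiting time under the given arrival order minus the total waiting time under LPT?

-34

FIFO (arrival order): A B C D E F.
A: waits 0, runs 0→13
B: waits 13, runs 13→25
C: waits 25, runs 25→33
D: waits 33, runs 33→42
E: waits 42, runs 42→56
F: waits 56, runs 56→71
Sum = 0+13+25+33+42+56 = 169.
LPT (decreasing processing time): F E A B D C.
F: waits 0, runs 0→15
E: waits 15, runs 15→29
A: waits 29, runs 29→42
B: waits 42, runs 42→54
D: waits 54, runs 54→63
C: waits 63, runs 63→71
Sum = 0+15+29+42+54+63 = 203.
Difference = 169 − 203 = -34.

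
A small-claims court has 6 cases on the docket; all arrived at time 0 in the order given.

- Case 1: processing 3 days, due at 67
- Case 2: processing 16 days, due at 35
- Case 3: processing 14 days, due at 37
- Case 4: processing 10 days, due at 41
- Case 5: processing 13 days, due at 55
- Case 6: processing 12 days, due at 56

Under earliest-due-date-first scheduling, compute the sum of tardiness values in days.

EDD (increasing due date): Case 2 Case 3 Case 4 Case 5 Case 6 Case 1.
Case 2: 0→16, due 35, tardiness 0
Case 3: 16→30, due 37, tardiness 0
Case 4: 30→40, due 41, tardiness 0
Case 5: 40→53, due 55, tardiness 0
Case 6: 53→65, due 56, tardiness 9
Case 1: 65→68, due 67, tardiness 1
Sum = 0+0+0+0+9+1 = 10.

10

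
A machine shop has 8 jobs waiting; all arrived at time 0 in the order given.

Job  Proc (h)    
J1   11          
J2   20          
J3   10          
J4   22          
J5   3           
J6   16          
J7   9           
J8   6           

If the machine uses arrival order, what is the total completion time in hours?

FIFO (arrival order): J1 J2 J3 J4 J5 J6 J7 J8.
J1: 0→11
J2: 11→31
J3: 31→41
J4: 41→63
J5: 63→66
J6: 66→82
J7: 82→91
J8: 91→97
Sum = 11+31+41+63+66+82+91+97 = 482.

482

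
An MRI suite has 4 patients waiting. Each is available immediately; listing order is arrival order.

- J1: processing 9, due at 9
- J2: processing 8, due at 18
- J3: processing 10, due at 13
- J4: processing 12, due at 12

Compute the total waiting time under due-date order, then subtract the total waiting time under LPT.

-4

EDD (increasing due date): J1 J4 J3 J2.
J1: waits 0, runs 0→9
J4: waits 9, runs 9→21
J3: waits 21, runs 21→31
J2: waits 31, runs 31→39
Sum = 0+9+21+31 = 61.
LPT (decreasing processing time): J4 J3 J1 J2.
J4: waits 0, runs 0→12
J3: waits 12, runs 12→22
J1: waits 22, runs 22→31
J2: waits 31, runs 31→39
Sum = 0+12+22+31 = 65.
Difference = 61 − 65 = -4.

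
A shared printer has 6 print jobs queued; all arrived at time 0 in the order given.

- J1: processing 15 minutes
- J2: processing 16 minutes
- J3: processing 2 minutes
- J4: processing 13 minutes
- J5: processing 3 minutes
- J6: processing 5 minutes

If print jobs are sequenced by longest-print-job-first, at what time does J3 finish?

LPT (decreasing processing time): J2 J1 J4 J6 J5 J3.
J2: 0→16
J1: 16→31
J4: 31→44
J6: 44→49
J5: 49→52
J3: 52→54

54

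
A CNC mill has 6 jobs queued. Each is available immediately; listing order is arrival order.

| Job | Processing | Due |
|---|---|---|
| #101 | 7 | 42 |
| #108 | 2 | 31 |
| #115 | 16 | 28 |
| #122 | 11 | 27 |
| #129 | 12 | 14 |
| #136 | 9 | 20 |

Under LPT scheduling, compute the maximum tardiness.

28

LPT (decreasing processing time): #115 #129 #122 #136 #101 #108.
#115: 0→16, due 28, tardiness 0
#129: 16→28, due 14, tardiness 14
#122: 28→39, due 27, tardiness 12
#136: 39→48, due 20, tardiness 28
#101: 48→55, due 42, tardiness 13
#108: 55→57, due 31, tardiness 26
Maximum = 28.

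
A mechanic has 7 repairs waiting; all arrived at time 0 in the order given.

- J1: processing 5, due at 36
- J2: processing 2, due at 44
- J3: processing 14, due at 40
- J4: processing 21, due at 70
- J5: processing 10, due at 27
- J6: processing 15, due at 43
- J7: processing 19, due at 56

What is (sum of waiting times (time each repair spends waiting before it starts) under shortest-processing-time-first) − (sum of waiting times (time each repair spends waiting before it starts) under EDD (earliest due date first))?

SPT (increasing processing time): J2 J1 J5 J3 J6 J7 J4.
J2: waits 0, runs 0→2
J1: waits 2, runs 2→7
J5: waits 7, runs 7→17
J3: waits 17, runs 17→31
J6: waits 31, runs 31→46
J7: waits 46, runs 46→65
J4: waits 65, runs 65→86
Sum = 0+2+7+17+31+46+65 = 168.
EDD (increasing due date): J5 J1 J3 J6 J2 J7 J4.
J5: waits 0, runs 0→10
J1: waits 10, runs 10→15
J3: waits 15, runs 15→29
J6: waits 29, runs 29→44
J2: waits 44, runs 44→46
J7: waits 46, runs 46→65
J4: waits 65, runs 65→86
Sum = 0+10+15+29+44+46+65 = 209.
Difference = 168 − 209 = -41.

-41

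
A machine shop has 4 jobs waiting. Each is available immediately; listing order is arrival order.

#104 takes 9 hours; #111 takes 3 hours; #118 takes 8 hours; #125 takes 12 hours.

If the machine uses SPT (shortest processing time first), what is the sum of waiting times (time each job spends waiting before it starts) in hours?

34

SPT (increasing processing time): #111 #118 #104 #125.
#111: waits 0, runs 0→3
#118: waits 3, runs 3→11
#104: waits 11, runs 11→20
#125: waits 20, runs 20→32
Sum = 0+3+11+20 = 34.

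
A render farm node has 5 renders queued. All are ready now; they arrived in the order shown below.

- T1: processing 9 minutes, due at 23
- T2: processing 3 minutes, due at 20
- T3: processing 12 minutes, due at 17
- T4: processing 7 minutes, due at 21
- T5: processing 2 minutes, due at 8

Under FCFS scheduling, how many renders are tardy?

FIFO (arrival order): T1 T2 T3 T4 T5.
T1: 0→9, due 23, tardiness 0
T2: 9→12, due 20, tardiness 0
T3: 12→24, due 17, tardiness 7
T4: 24→31, due 21, tardiness 10
T5: 31→33, due 8, tardiness 25
Late renders: 3.

3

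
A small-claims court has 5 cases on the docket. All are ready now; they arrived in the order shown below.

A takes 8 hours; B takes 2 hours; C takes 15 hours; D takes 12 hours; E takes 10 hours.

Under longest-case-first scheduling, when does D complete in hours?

LPT (decreasing processing time): C D E A B.
C: 0→15
D: 15→27

27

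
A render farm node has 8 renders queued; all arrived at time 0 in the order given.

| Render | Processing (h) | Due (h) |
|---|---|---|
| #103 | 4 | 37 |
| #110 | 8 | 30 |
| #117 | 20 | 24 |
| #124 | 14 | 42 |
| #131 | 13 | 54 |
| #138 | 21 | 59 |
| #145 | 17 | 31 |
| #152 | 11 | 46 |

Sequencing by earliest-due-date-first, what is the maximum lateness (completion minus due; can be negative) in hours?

EDD (increasing due date): #117 #110 #145 #103 #124 #152 #131 #138.
#117: 0→20, due 24, lateness -4
#110: 20→28, due 30, lateness -2
#145: 28→45, due 31, lateness 14
#103: 45→49, due 37, lateness 12
#124: 49→63, due 42, lateness 21
#152: 63→74, due 46, lateness 28
#131: 74→87, due 54, lateness 33
#138: 87→108, due 59, lateness 49
Maximum = 49.

49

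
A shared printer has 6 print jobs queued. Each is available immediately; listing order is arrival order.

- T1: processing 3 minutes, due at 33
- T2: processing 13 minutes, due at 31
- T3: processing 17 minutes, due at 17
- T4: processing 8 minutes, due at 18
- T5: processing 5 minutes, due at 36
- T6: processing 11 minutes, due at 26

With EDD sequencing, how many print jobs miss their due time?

EDD (increasing due date): T3 T4 T6 T2 T1 T5.
T3: 0→17, due 17, tardiness 0
T4: 17→25, due 18, tardiness 7
T6: 25→36, due 26, tardiness 10
T2: 36→49, due 31, tardiness 18
T1: 49→52, due 33, tardiness 19
T5: 52→57, due 36, tardiness 21
Late print jobs: 5.

5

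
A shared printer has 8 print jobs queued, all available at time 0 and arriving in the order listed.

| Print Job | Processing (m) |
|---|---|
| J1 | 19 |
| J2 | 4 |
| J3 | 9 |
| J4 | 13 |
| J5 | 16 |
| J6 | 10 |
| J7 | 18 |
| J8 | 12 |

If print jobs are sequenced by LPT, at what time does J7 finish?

37

LPT (decreasing processing time): J1 J7 J5 J4 J8 J6 J3 J2.
J1: 0→19
J7: 19→37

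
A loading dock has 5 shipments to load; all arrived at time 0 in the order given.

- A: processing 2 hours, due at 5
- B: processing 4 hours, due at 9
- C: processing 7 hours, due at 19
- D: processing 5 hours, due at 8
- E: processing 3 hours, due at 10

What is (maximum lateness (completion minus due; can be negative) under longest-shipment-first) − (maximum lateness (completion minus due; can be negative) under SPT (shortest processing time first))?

10

LPT (decreasing processing time): C D B E A.
C: 0→7, due 19, lateness -12
D: 7→12, due 8, lateness 4
B: 12→16, due 9, lateness 7
E: 16→19, due 10, lateness 9
A: 19→21, due 5, lateness 16
Maximum = 16.
SPT (increasing processing time): A E B D C.
A: 0→2, due 5, lateness -3
E: 2→5, due 10, lateness -5
B: 5→9, due 9, lateness 0
D: 9→14, due 8, lateness 6
C: 14→21, due 19, lateness 2
Maximum = 6.
Difference = 16 − 6 = 10.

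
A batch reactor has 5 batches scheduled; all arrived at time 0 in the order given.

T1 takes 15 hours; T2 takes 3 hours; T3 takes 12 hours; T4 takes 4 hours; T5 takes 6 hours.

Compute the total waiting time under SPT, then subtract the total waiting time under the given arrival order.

-49

SPT (increasing processing time): T2 T4 T5 T3 T1.
T2: waits 0, runs 0→3
T4: waits 3, runs 3→7
T5: waits 7, runs 7→13
T3: waits 13, runs 13→25
T1: waits 25, runs 25→40
Sum = 0+3+7+13+25 = 48.
FIFO (arrival order): T1 T2 T3 T4 T5.
T1: waits 0, runs 0→15
T2: waits 15, runs 15→18
T3: waits 18, runs 18→30
T4: waits 30, runs 30→34
T5: waits 34, runs 34→40
Sum = 0+15+18+30+34 = 97.
Difference = 48 − 97 = -49.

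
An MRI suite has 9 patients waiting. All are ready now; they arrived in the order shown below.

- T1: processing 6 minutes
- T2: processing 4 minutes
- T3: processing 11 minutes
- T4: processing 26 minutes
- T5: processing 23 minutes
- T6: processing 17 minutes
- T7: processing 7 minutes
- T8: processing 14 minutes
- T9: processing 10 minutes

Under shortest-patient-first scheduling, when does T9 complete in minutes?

SPT (increasing processing time): T2 T1 T7 T9 T3 T8 T6 T5 T4.
T2: 0→4
T1: 4→10
T7: 10→17
T9: 17→27

27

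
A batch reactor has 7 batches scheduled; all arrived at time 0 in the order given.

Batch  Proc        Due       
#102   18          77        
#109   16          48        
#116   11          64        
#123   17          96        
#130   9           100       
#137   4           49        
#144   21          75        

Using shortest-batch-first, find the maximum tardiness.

SPT (increasing processing time): #137 #130 #116 #109 #123 #102 #144.
#137: 0→4, due 49, tardiness 0
#130: 4→13, due 100, tardiness 0
#116: 13→24, due 64, tardiness 0
#109: 24→40, due 48, tardiness 0
#123: 40→57, due 96, tardiness 0
#102: 57→75, due 77, tardiness 0
#144: 75→96, due 75, tardiness 21
Maximum = 21.

21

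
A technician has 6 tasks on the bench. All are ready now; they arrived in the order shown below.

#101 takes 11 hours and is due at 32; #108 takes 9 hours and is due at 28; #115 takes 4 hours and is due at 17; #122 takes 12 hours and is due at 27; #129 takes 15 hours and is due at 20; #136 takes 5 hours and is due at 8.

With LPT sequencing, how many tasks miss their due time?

4

LPT (decreasing processing time): #129 #122 #101 #108 #136 #115.
#129: 0→15, due 20, tardiness 0
#122: 15→27, due 27, tardiness 0
#101: 27→38, due 32, tardiness 6
#108: 38→47, due 28, tardiness 19
#136: 47→52, due 8, tardiness 44
#115: 52→56, due 17, tardiness 39
Late tasks: 4.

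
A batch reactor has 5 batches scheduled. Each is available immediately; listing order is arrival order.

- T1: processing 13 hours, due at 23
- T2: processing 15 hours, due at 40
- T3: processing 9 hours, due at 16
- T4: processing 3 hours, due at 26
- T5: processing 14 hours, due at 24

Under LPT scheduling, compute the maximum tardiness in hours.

LPT (decreasing processing time): T2 T5 T1 T3 T4.
T2: 0→15, due 40, tardiness 0
T5: 15→29, due 24, tardiness 5
T1: 29→42, due 23, tardiness 19
T3: 42→51, due 16, tardiness 35
T4: 51→54, due 26, tardiness 28
Maximum = 35.

35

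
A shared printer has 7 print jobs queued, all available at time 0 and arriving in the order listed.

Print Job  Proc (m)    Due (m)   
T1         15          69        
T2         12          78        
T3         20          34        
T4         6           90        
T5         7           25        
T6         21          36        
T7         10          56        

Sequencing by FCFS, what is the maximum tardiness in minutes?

45

FIFO (arrival order): T1 T2 T3 T4 T5 T6 T7.
T1: 0→15, due 69, tardiness 0
T2: 15→27, due 78, tardiness 0
T3: 27→47, due 34, tardiness 13
T4: 47→53, due 90, tardiness 0
T5: 53→60, due 25, tardiness 35
T6: 60→81, due 36, tardiness 45
T7: 81→91, due 56, tardiness 35
Maximum = 45.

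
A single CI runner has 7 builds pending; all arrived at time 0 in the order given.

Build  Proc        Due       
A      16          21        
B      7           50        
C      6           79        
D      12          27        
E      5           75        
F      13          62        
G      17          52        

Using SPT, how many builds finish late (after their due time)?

3

SPT (increasing processing time): E C B D F A G.
E: 0→5, due 75, tardiness 0
C: 5→11, due 79, tardiness 0
B: 11→18, due 50, tardiness 0
D: 18→30, due 27, tardiness 3
F: 30→43, due 62, tardiness 0
A: 43→59, due 21, tardiness 38
G: 59→76, due 52, tardiness 24
Late builds: 3.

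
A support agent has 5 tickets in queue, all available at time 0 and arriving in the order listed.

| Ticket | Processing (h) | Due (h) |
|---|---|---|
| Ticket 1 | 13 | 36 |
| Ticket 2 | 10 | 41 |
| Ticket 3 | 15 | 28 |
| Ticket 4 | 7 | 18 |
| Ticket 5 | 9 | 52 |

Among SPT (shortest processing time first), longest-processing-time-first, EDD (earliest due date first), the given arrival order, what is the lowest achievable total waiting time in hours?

SPT (increasing processing time): Ticket 4 Ticket 5 Ticket 2 Ticket 1 Ticket 3.
Ticket 4: waits 0, runs 0→7
Ticket 5: waits 7, runs 7→16
Ticket 2: waits 16, runs 16→26
Ticket 1: waits 26, runs 26→39
Ticket 3: waits 39, runs 39→54
Sum = 0+7+16+26+39 = 88.
LPT (decreasing processing time): Ticket 3 Ticket 1 Ticket 2 Ticket 5 Ticket 4.
Ticket 3: waits 0, runs 0→15
Ticket 1: waits 15, runs 15→28
Ticket 2: waits 28, runs 28→38
Ticket 5: waits 38, runs 38→47
Ticket 4: waits 47, runs 47→54
Sum = 0+15+28+38+47 = 128.
EDD (increasing due date): Ticket 4 Ticket 3 Ticket 1 Ticket 2 Ticket 5.
Ticket 4: waits 0, runs 0→7
Ticket 3: waits 7, runs 7→22
Ticket 1: waits 22, runs 22→35
Ticket 2: waits 35, runs 35→45
Ticket 5: waits 45, runs 45→54
Sum = 0+7+22+35+45 = 109.
FIFO (arrival order): Ticket 1 Ticket 2 Ticket 3 Ticket 4 Ticket 5.
Ticket 1: waits 0, runs 0→13
Ticket 2: waits 13, runs 13→23
Ticket 3: waits 23, runs 23→38
Ticket 4: waits 38, runs 38→45
Ticket 5: waits 45, runs 45→54
Sum = 0+13+23+38+45 = 119.
SPT 88, LPT 128, EDD 109, FIFO 119 → minimum 88.

88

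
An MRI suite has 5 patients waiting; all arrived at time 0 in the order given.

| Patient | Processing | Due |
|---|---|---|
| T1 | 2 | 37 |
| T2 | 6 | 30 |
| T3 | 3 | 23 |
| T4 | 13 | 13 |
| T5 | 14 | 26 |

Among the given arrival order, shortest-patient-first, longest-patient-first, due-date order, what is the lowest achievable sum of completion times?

80

FIFO (arrival order): T1 T2 T3 T4 T5.
T1: 0→2
T2: 2→8
T3: 8→11
T4: 11→24
T5: 24→38
Sum = 2+8+11+24+38 = 83.
SPT (increasing processing time): T1 T3 T2 T4 T5.
T1: 0→2
T3: 2→5
T2: 5→11
T4: 11→24
T5: 24→38
Sum = 2+5+11+24+38 = 80.
LPT (decreasing processing time): T5 T4 T2 T3 T1.
T5: 0→14
T4: 14→27
T2: 27→33
T3: 33→36
T1: 36→38
Sum = 14+27+33+36+38 = 148.
EDD (increasing due date): T4 T3 T5 T2 T1.
T4: 0→13
T3: 13→16
T5: 16→30
T2: 30→36
T1: 36→38
Sum = 13+16+30+36+38 = 133.
FIFO 83, SPT 80, LPT 148, EDD 133 → minimum 80.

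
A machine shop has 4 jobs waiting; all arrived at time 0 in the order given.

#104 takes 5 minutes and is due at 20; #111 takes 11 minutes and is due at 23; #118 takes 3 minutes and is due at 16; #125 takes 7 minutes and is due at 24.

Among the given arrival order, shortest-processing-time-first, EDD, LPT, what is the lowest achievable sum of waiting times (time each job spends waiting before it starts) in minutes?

26

FIFO (arrival order): #104 #111 #118 #125.
#104: waits 0, runs 0→5
#111: waits 5, runs 5→16
#118: waits 16, runs 16→19
#125: waits 19, runs 19→26
Sum = 0+5+16+19 = 40.
SPT (increasing processing time): #118 #104 #125 #111.
#118: waits 0, runs 0→3
#104: waits 3, runs 3→8
#125: waits 8, runs 8→15
#111: waits 15, runs 15→26
Sum = 0+3+8+15 = 26.
EDD (increasing due date): #118 #104 #111 #125.
#118: waits 0, runs 0→3
#104: waits 3, runs 3→8
#111: waits 8, runs 8→19
#125: waits 19, runs 19→26
Sum = 0+3+8+19 = 30.
LPT (decreasing processing time): #111 #125 #104 #118.
#111: waits 0, runs 0→11
#125: waits 11, runs 11→18
#104: waits 18, runs 18→23
#118: waits 23, runs 23→26
Sum = 0+11+18+23 = 52.
FIFO 40, SPT 26, EDD 30, LPT 52 → minimum 26.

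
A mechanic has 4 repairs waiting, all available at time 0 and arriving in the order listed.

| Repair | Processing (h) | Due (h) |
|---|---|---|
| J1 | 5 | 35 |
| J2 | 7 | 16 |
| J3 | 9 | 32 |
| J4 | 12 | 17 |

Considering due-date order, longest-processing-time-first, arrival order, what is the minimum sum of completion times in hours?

71

EDD (increasing due date): J2 J4 J3 J1.
J2: 0→7
J4: 7→19
J3: 19→28
J1: 28→33
Sum = 7+19+28+33 = 87.
LPT (decreasing processing time): J4 J3 J2 J1.
J4: 0→12
J3: 12→21
J2: 21→28
J1: 28→33
Sum = 12+21+28+33 = 94.
FIFO (arrival order): J1 J2 J3 J4.
J1: 0→5
J2: 5→12
J3: 12→21
J4: 21→33
Sum = 5+12+21+33 = 71.
EDD 87, LPT 94, FIFO 71 → minimum 71.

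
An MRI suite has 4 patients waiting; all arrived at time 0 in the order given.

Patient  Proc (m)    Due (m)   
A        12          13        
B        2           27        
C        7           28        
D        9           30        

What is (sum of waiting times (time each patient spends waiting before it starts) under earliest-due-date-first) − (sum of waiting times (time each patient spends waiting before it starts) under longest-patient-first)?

EDD (increasing due date): A B C D.
A: waits 0, runs 0→12
B: waits 12, runs 12→14
C: waits 14, runs 14→21
D: waits 21, runs 21→30
Sum = 0+12+14+21 = 47.
LPT (decreasing processing time): A D C B.
A: waits 0, runs 0→12
D: waits 12, runs 12→21
C: waits 21, runs 21→28
B: waits 28, runs 28→30
Sum = 0+12+21+28 = 61.
Difference = 47 − 61 = -14.

-14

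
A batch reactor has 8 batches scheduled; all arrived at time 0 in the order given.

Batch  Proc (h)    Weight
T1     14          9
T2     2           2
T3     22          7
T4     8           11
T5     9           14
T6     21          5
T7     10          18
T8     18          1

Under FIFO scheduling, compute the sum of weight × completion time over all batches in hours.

FIFO (arrival order): T1 T2 T3 T4 T5 T6 T7 T8.
T1: finishes 14, weight 9, w·C = 126
T2: finishes 16, weight 2, w·C = 32
T3: finishes 38, weight 7, w·C = 266
T4: finishes 46, weight 11, w·C = 506
T5: finishes 55, weight 14, w·C = 770
T6: finishes 76, weight 5, w·C = 380
T7: finishes 86, weight 18, w·C = 1548
T8: finishes 104, weight 1, w·C = 104
Sum = 126+32+266+506+770+380+1548+104 = 3732.

3732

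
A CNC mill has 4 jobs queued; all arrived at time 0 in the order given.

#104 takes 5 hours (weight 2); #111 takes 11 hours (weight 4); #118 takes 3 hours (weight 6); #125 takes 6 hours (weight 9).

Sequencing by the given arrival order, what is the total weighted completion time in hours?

413

FIFO (arrival order): #104 #111 #118 #125.
#104: finishes 5, weight 2, w·C = 10
#111: finishes 16, weight 4, w·C = 64
#118: finishes 19, weight 6, w·C = 114
#125: finishes 25, weight 9, w·C = 225
Sum = 10+64+114+225 = 413.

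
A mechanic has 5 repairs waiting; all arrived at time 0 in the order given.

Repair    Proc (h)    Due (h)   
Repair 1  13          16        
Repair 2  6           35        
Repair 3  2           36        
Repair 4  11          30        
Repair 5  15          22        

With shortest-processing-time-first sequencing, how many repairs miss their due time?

2

SPT (increasing processing time): Repair 3 Repair 2 Repair 4 Repair 1 Repair 5.
Repair 3: 0→2, due 36, tardiness 0
Repair 2: 2→8, due 35, tardiness 0
Repair 4: 8→19, due 30, tardiness 0
Repair 1: 19→32, due 16, tardiness 16
Repair 5: 32→47, due 22, tardiness 25
Late repairs: 2.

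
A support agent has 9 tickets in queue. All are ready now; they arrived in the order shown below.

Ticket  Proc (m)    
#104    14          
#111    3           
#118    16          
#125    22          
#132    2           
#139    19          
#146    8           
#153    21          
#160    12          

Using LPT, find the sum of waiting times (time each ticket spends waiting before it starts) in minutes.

628

LPT (decreasing processing time): #125 #153 #139 #118 #104 #160 #146 #111 #132.
#125: waits 0, runs 0→22
#153: waits 22, runs 22→43
#139: waits 43, runs 43→62
#118: waits 62, runs 62→78
#104: waits 78, runs 78→92
#160: waits 92, runs 92→104
#146: waits 104, runs 104→112
#111: waits 112, runs 112→115
#132: waits 115, runs 115→117
Sum = 0+22+43+62+78+92+104+112+115 = 628.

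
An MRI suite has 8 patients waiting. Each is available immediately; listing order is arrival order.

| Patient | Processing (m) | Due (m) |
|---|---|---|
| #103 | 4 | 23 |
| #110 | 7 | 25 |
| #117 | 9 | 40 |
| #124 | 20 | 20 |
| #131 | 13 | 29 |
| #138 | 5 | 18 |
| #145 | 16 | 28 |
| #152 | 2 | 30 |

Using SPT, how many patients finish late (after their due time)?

3

SPT (increasing processing time): #152 #103 #138 #110 #117 #131 #145 #124.
#152: 0→2, due 30, tardiness 0
#103: 2→6, due 23, tardiness 0
#138: 6→11, due 18, tardiness 0
#110: 11→18, due 25, tardiness 0
#117: 18→27, due 40, tardiness 0
#131: 27→40, due 29, tardiness 11
#145: 40→56, due 28, tardiness 28
#124: 56→76, due 20, tardiness 56
Late patients: 3.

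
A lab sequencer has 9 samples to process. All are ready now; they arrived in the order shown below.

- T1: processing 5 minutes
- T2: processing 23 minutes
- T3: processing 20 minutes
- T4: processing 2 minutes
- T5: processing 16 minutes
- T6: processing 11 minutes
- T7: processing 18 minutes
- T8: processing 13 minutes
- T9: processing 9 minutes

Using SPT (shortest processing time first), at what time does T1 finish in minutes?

7

SPT (increasing processing time): T4 T1 T9 T6 T8 T5 T7 T3 T2.
T4: 0→2
T1: 2→7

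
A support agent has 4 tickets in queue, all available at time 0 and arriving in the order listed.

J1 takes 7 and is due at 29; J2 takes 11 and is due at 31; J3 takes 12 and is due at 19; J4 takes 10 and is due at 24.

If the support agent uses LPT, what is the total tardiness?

LPT (decreasing processing time): J3 J2 J4 J1.
J3: 0→12, due 19, tardiness 0
J2: 12→23, due 31, tardiness 0
J4: 23→33, due 24, tardiness 9
J1: 33→40, due 29, tardiness 11
Sum = 0+0+9+11 = 20.

20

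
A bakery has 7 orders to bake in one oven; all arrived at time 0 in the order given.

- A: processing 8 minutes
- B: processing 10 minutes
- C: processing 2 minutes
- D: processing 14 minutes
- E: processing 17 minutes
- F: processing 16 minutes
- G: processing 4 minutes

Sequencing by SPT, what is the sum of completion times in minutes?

SPT (increasing processing time): C G A B D F E.
C: 0→2
G: 2→6
A: 6→14
B: 14→24
D: 24→38
F: 38→54
E: 54→71
Sum = 2+6+14+24+38+54+71 = 209.

209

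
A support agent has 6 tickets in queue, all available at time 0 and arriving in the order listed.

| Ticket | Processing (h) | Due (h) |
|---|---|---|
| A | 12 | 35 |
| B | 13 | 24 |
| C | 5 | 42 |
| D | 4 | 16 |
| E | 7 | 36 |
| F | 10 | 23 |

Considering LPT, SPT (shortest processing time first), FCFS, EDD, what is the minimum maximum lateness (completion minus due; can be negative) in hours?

10

LPT (decreasing processing time): B A F E C D.
B: 0→13, due 24, lateness -11
A: 13→25, due 35, lateness -10
F: 25→35, due 23, lateness 12
E: 35→42, due 36, lateness 6
C: 42→47, due 42, lateness 5
D: 47→51, due 16, lateness 35
Maximum = 35.
SPT (increasing processing time): D C E F A B.
D: 0→4, due 16, lateness -12
C: 4→9, due 42, lateness -33
E: 9→16, due 36, lateness -20
F: 16→26, due 23, lateness 3
A: 26→38, due 35, lateness 3
B: 38→51, due 24, lateness 27
Maximum = 27.
FIFO (arrival order): A B C D E F.
A: 0→12, due 35, lateness -23
B: 12→25, due 24, lateness 1
C: 25→30, due 42, lateness -12
D: 30→34, due 16, lateness 18
E: 34→41, due 36, lateness 5
F: 41→51, due 23, lateness 28
Maximum = 28.
EDD (increasing due date): D F B A E C.
D: 0→4, due 16, lateness -12
F: 4→14, due 23, lateness -9
B: 14→27, due 24, lateness 3
A: 27→39, due 35, lateness 4
E: 39→46, due 36, lateness 10
C: 46→51, due 42, lateness 9
Maximum = 10.
LPT 35, SPT 27, FIFO 28, EDD 10 → minimum 10.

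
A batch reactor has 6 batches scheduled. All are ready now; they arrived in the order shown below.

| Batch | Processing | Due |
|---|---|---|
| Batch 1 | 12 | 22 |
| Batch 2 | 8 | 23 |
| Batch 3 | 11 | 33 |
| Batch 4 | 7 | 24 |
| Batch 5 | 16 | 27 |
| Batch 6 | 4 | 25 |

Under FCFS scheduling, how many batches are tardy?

FIFO (arrival order): Batch 1 Batch 2 Batch 3 Batch 4 Batch 5 Batch 6.
Batch 1: 0→12, due 22, tardiness 0
Batch 2: 12→20, due 23, tardiness 0
Batch 3: 20→31, due 33, tardiness 0
Batch 4: 31→38, due 24, tardiness 14
Batch 5: 38→54, due 27, tardiness 27
Batch 6: 54→58, due 25, tardiness 33
Late batches: 3.

3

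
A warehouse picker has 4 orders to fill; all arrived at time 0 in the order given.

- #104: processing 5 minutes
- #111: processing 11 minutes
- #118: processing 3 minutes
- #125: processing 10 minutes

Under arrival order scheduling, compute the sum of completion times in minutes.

69

FIFO (arrival order): #104 #111 #118 #125.
#104: 0→5
#111: 5→16
#118: 16→19
#125: 19→29
Sum = 5+16+19+29 = 69.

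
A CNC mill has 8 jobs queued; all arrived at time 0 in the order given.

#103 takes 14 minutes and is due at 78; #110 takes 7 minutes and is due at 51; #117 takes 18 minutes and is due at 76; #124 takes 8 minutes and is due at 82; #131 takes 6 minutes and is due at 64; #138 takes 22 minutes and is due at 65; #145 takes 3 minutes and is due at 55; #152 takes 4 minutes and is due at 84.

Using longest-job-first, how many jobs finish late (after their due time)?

LPT (decreasing processing time): #138 #117 #103 #124 #110 #131 #152 #145.
#138: 0→22, due 65, tardiness 0
#117: 22→40, due 76, tardiness 0
#103: 40→54, due 78, tardiness 0
#124: 54→62, due 82, tardiness 0
#110: 62→69, due 51, tardiness 18
#131: 69→75, due 64, tardiness 11
#152: 75→79, due 84, tardiness 0
#145: 79→82, due 55, tardiness 27
Late jobs: 3.

3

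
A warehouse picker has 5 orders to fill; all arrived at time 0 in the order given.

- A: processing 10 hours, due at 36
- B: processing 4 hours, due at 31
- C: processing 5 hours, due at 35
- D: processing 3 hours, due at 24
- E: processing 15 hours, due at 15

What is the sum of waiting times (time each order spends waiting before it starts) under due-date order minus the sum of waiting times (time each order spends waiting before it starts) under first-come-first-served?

17

EDD (increasing due date): E D B C A.
E: waits 0, runs 0→15
D: waits 15, runs 15→18
B: waits 18, runs 18→22
C: waits 22, runs 22→27
A: waits 27, runs 27→37
Sum = 0+15+18+22+27 = 82.
FIFO (arrival order): A B C D E.
A: waits 0, runs 0→10
B: waits 10, runs 10→14
C: waits 14, runs 14→19
D: waits 19, runs 19→22
E: waits 22, runs 22→37
Sum = 0+10+14+19+22 = 65.
Difference = 82 − 65 = 17.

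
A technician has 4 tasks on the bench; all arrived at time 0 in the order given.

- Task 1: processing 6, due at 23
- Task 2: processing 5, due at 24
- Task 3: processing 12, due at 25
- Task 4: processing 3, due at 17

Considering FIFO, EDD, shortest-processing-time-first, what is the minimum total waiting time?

25

FIFO (arrival order): Task 1 Task 2 Task 3 Task 4.
Task 1: waits 0, runs 0→6
Task 2: waits 6, runs 6→11
Task 3: waits 11, runs 11→23
Task 4: waits 23, runs 23→26
Sum = 0+6+11+23 = 40.
EDD (increasing due date): Task 4 Task 1 Task 2 Task 3.
Task 4: waits 0, runs 0→3
Task 1: waits 3, runs 3→9
Task 2: waits 9, runs 9→14
Task 3: waits 14, runs 14→26
Sum = 0+3+9+14 = 26.
SPT (increasing processing time): Task 4 Task 2 Task 1 Task 3.
Task 4: waits 0, runs 0→3
Task 2: waits 3, runs 3→8
Task 1: waits 8, runs 8→14
Task 3: waits 14, runs 14→26
Sum = 0+3+8+14 = 25.
FIFO 40, EDD 26, SPT 25 → minimum 25.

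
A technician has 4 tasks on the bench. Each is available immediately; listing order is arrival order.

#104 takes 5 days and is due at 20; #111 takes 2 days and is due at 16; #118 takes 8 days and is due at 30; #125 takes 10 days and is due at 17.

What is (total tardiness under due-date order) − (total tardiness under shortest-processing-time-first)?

EDD (increasing due date): #111 #125 #104 #118.
#111: 0→2, due 16, tardiness 0
#125: 2→12, due 17, tardiness 0
#104: 12→17, due 20, tardiness 0
#118: 17→25, due 30, tardiness 0
Sum = 0+0+0+0 = 0.
SPT (increasing processing time): #111 #104 #118 #125.
#111: 0→2, due 16, tardiness 0
#104: 2→7, due 20, tardiness 0
#118: 7→15, due 30, tardiness 0
#125: 15→25, due 17, tardiness 8
Sum = 0+0+0+8 = 8.
Difference = 0 − 8 = -8.

-8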